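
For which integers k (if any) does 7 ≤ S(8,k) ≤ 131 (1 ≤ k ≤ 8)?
2, 7

Solution: S(8,1)=1; S(8,2)=127; S(8,3)=966; S(8,4)=1,701; S(8,5)=1,050; S(8,6)=266; S(8,7)=28; S(8,8)=1. So valid k = 2, 7.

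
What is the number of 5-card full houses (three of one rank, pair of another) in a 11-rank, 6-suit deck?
33,000
Triple rank: 11. Triple suits: C(6,3)=20. Pair rank: 10. Pair suits: C(6,2)=15. Total: 33,000.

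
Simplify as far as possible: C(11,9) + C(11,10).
By Pascal's identity: C(12,10) = 66.
Final answer: 66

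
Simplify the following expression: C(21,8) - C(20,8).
77,520

C(21,8) - C(20,8) = C(20,7) = 77,520.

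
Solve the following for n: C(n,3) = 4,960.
32

C(n,3) = n(n−1)(n−2)/3! is increasing in n, and n(n−1)(n−2) = 3!·4,960 = 29,760 ≈ (n−1)^3 gives n ≈ 32.0. Check: C(30,3) = 4,060, C(31,3) = 4,495, C(32,3) = 4,960 ✓. So n = 32.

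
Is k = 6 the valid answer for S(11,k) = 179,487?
Yes
S(11,6) = 6·S(10,6) + S(10,5) = 6·22,827 + 42,525 = 179,487, which equals 179,487.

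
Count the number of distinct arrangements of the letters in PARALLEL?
3,360

Word has 8 letters (P=1, A=2, R=1, L=3, E=1). Arrangements: 8!/Π(k!) = 3,360.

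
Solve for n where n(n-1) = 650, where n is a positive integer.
n² − n − 650 = 0, so n = (1 ± √(1 + 4·650))/2 = (1 ± √2,601)/2 = (1 ± 51)/2, i.e. n = 26 or n = -25. Taking the positive root, n = 26 (check: 26×25 = 650).
Final answer: 26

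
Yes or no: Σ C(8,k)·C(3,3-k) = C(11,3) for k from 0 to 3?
Vandermonde's identity gives C(11,3) = 165; RHS C(11,3) = 165.
Final answer: Yes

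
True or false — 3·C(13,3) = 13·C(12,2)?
True

Solution: Absorption identity k·C(n,k) = n·C(n-1,k-1). LHS = 3·286 = 858; RHS = 13·66 = 858.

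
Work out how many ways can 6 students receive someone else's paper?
265

Explanation: Using D(n) = (n-1)[D(n-1) + D(n-2)]:
D(6) = (6-1) × [D(5) + D(4)]
      = 5 × [44 + 9]
      = 5 × 53
      = 265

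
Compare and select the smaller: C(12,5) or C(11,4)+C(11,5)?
Equal

By Pascal's identity: C(12,5) = C(11,4)+C(11,5) = 792. Equal.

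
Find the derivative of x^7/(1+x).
Quotient rule: [7x^{6}(1+x) - x^7]/(1+x)².

Answer: (7x^6(1+x) - x^7)/(1+x)²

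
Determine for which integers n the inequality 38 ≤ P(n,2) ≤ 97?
P(6,2)=30; P(7,2)=42; P(8,2)=56; P(9,2)=72; P(10,2)=90; P(11,2)=110. So valid n = 7, 8, 9, 10.

Answer: 7, 8, 9, 10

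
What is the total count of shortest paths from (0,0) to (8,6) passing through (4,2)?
1,050

Working:
To (4,2): C(6,4)=15. From there: C(8,4)=70. Total: 1,050.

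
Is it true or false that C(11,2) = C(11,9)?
True

Solution: Symmetry C(n,k) = C(n,n-k): C(11,2) = 55 and C(11,9) = 55. Both sides agree, so the statement holds.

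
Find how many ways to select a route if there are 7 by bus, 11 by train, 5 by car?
23

Solution: By the addition principle: 7 + 11 + 5 = 23.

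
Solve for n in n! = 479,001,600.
12

Working:
n! is strictly increasing. 10! = 3,628,800, 11! = 39,916,800, 12! = 479,001,600 ✓. So n = 12.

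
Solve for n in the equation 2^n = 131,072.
131,072 = 1,024 × 128 = 2^10 × 2^7 = 2^17, so n = 17.
Final answer: 17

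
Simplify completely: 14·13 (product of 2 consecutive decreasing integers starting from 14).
182

Explanation: This is P(14,2) = 14!/(12)! = 182.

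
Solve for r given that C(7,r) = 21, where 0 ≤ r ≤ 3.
2

C(7,r) is increasing for 0 ≤ r ≤ 3. Stepping up (C(7,r+1) = C(7,r)·(7−r)/(r+1)): C(7,1) = 7, C(7,2) = 21 ✓. So r = 2.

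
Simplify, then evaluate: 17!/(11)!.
8,910,720

Reasoning: This equals 17×16×...×12 = 8,910,720.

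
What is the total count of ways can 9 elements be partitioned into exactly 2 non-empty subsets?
255

This equals S(9,2), the Stirling number of the 2nd kind.
Using the Stirling recurrence: S(n,k) = k·S(n-1,k) + S(n-1,k-1)
S(9,2) = 2·S(8,2) + S(8,1)
         = 2·127 + 1
         = 254 + 1
         = 255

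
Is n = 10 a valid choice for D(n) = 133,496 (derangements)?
D(10) = (10-1)·[D(9) + D(8)] = 9·[133,496 + 14,833] = 1,334,961, which does not equal 133,496.

Answer: No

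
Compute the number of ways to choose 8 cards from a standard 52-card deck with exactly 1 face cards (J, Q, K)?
12 face cards and 40 non-face cards: C(12,1) × C(40,7) = 12 × 18,643,560 = 223,722,720.
Final answer: 223,722,720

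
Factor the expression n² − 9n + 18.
(n − 3)(n − 6)

Seek roots whose sum is 9 and product is 18: (3, 6). So n² − 9n + 18 = (n − 3)(n − 6).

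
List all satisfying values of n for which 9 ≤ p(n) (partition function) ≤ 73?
6, 7, 8, 9, 10, 11

Reasoning: Tabulating p(n) via p(n) = p(n−1) + p(n−2) − p(n−5) − p(n−7) + …: p(5)=7; p(6)=11; p(7)=15; p(8)=22; p(9)=30; p(10)=42; p(11)=56; p(12)=77. So valid n = 6, 7, 8, 9, 10, 11.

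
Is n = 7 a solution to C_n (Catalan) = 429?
Yes

Explanation: C_7 = C(14,7)/(7+1) = 3,432/8 = 429, which equals 429.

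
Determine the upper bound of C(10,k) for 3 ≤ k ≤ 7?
252

Solution: C(10,k) is maximised at the centre of the row: C(10,5) = 252.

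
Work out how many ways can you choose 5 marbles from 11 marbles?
462

C(11,5) = 11! / (5! × (11-5)!)
         = 11! / (5! × 6!)
         = 462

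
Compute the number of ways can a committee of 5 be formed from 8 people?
56

Reasoning: C(8,5) = 8! / (5! × (8-5)!)
         = 8! / (5! × 3!)
         = 56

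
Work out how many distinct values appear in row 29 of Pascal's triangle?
15

Row 29 has entries C(29,0)..C(29,29); by symmetry C(29,k)=C(29,29-k), giving 15 distinct values.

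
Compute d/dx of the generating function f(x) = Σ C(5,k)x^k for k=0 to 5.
Σ k·C(5,k)x^(k-1) for k=1 to 5

Solution: Term-by-term differentiation gives Σ k·C(5,k)x^{k-1} for k=1 to 5.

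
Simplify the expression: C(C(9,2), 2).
630

Working:
C(9,2) = 36, then C(36, 2) = 630.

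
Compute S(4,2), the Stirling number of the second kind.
7
Using the Stirling recurrence: S(n,k) = k·S(n-1,k) + S(n-1,k-1)
S(4,2) = 2·S(3,2) + S(3,1)
         = 2·3 + 1
         = 6 + 1
         = 7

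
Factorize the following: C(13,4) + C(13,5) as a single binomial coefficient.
C(14,5)

By Pascal's identity: C(13,4) + C(13,5) = C(14,5) = 2,002.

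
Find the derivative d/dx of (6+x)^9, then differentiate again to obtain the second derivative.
72(6+x)^7

First derivative: 9(6+x)^{8}. Second derivative: 9·8·(6+x)^{7} = 72(6+x)^{7}.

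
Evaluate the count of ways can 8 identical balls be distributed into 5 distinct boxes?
495

Working:
C(8+5-1, 5-1) = C(12, 4) = 495.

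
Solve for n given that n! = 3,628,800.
10

Solution: n! is strictly increasing. 8! = 40,320, 9! = 362,880, 10! = 3,628,800 ✓. So n = 10.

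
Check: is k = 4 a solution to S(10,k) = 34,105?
S(10,4) = 4·S(9,4) + S(9,3) = 4·7,770 + 3,025 = 34,105, which equals 34,105.

Answer: Yes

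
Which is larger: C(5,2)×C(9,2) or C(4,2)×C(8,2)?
C(5,2)×C(9,2)

C(5,2)×C(9,2)=360, C(4,2)×C(8,2)=168.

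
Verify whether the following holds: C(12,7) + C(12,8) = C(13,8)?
True

Working:
Pascal's identity: LHS = 792 + 495 = 1,287; RHS = C(13,8) = 1,287. Both sides agree, so the statement holds.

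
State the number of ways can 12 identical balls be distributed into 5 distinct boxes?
1,820

Working:
C(12+5-1, 5-1) = C(16, 4) = 1,820.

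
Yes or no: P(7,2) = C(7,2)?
No

Explanation: P(7,2) = 42 but C(7,2) = 21; they differ by a factor of 2! = 2, so the statement does not hold.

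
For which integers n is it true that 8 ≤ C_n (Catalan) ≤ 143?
4, 5, 6

Solution: C_3=5; C_4=14; C_5=42; C_6=132; C_7=429. So valid n = 4, 5, 6.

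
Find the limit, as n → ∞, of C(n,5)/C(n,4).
∞

Working:
C(n,5)/C(n,4) = (n-4)/5 → ∞ as n → ∞.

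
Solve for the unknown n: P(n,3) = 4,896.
18

Explanation: P(n,3) = n(n−1)(n−2) is increasing in n; n(n−1)(n−2) ≈ (n−1)^3 = 4,896 gives n ≈ 18.0. Check: P(16,3) = 3,360, P(17,3) = 4,080, P(18,3) = 4,896 ✓. So n = 18.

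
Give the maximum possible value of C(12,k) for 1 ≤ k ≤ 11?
924

C(12,k) is maximised at the centre of the row: C(12,6) = 924.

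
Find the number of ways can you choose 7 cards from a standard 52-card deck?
133,784,560

Reasoning: C(52,7) = 133,784,560.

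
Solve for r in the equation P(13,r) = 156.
P(13,r) = 13·12·…·(13−r+1), a product of r factors. Multiplying down from 13: 13 = 13; 13·12 = 156 ✓ (2 factors). So r = 2.
Final answer: 2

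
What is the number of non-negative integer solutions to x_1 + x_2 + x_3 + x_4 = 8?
165

Explanation: C(8+4-1, 4-1) = 165.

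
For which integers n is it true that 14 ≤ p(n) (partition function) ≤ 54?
7, 8, 9, 10

Working:
Tabulating p(n) via p(n) = p(n−1) + p(n−2) − p(n−5) − p(n−7) + …: p(6)=11; p(7)=15; p(8)=22; p(9)=30; p(10)=42; p(11)=56. So valid n = 7, 8, 9, 10.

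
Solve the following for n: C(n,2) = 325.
C(n,2) = n(n−1)/2! is increasing in n, and n(n−1) = 2!·325 = 650 ≈ (n−0.5)^2 gives n ≈ 26.0. Check: C(24,2) = 276, C(25,2) = 300, C(26,2) = 325 ✓. So n = 26.
Final answer: 26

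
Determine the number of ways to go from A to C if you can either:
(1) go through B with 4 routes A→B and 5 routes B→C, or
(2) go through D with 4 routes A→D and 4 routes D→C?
36
Route via B: 4×5=20. Route via D: 4×4=16. Total: 36.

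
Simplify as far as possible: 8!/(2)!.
20,160

Working:
This equals 8×7×...×3 = 20,160.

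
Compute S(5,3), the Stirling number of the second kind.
Using the Stirling recurrence: S(n,k) = k·S(n-1,k) + S(n-1,k-1)
S(5,3) = 3·S(4,3) + S(4,2)
         = 3·6 + 7
         = 18 + 7
         = 25

Answer: 25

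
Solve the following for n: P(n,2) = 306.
18

Explanation: P(n,2) = n(n−1) is increasing in n; n(n−1) ≈ (n−0.5)^2 = 306 gives n ≈ 18.0. Check: P(16,2) = 240, P(17,2) = 272, P(18,2) = 306 ✓. So n = 18.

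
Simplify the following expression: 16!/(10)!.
5,765,760
This equals 16×15×...×11 = 5,765,760.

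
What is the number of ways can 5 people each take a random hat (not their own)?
44

Explanation: Using D(n) = (n-1)[D(n-1) + D(n-2)]:
D(5) = (5-1) × [D(4) + D(3)]
      = 4 × [9 + 2]
      = 4 × 11
      = 44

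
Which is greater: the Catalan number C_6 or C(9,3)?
C_6 = C(12,6)/(6+1) = 924/7 = 132; C(9,3) = 84.
Final answer: C_6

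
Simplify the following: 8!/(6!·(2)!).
28

Working:
This is C(8,6) = 28.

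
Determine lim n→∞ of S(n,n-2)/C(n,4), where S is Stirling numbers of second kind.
The leading term of S(n,n-2) as a polynomial in n is (3)!!·C(n,4), so the ratio → (3)!! = 3.

Answer: 3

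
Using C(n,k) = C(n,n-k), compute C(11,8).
165

Solution: C(11,8) = C(11,3) = 165.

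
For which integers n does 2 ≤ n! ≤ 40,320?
2, 3, 4, 5, 6, 7, 8

Working:
n! is strictly increasing; 2! = 2 and 8! = 40,320, so valid n = 2, 3, 4, 5, 6, 7, 8.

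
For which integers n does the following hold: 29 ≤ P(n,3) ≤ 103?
5
P(4,3)=24; P(5,3)=60; P(6,3)=120. So valid n = 5.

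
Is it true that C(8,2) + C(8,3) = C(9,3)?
True
Pascal's identity: LHS = 28 + 56 = 84; RHS = C(9,3) = 84. Both sides agree, so the statement holds.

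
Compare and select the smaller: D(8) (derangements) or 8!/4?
8!/4
D(8) = (8-1)·[D(7) + D(6)] = 7·[1,854 + 265] = 14,833; 8!/4 = 40,320/4 = 10,080.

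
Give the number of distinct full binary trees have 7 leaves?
Using the Catalan number formula: C_n = C(2n, n) / (n+1)
C_6 = C(12, 6) / (6+1)
     = 924 / 7
     = 132
Final answer: 132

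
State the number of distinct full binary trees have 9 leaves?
1,430

Using the Catalan number formula: C_n = C(2n, n) / (n+1)
C_8 = C(16, 8) / (8+1)
     = 12870 / 9
     = 1,430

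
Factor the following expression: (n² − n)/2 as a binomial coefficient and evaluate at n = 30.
(n² − n)/2 = n(n−1)/2 = C(n,2). At n = 30: C(30,2) = 435.

Answer: C(n,2); C(30,2) = 435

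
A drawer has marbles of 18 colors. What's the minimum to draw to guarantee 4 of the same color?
Worst case: 3 of each = 54. One more: 55.

Answer: 55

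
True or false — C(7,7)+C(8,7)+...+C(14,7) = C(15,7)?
True
Hockey stick identity gives Σ = C(15,8) = 6,435; RHS C(15,7) = 6,435.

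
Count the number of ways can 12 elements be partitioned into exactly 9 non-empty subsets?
This equals S(12,9), the Stirling number of the 2nd kind.
Using the Stirling recurrence: S(n,k) = k·S(n-1,k) + S(n-1,k-1)
S(12,9) = 9·S(11,9) + S(11,8)
         = 9·1155 + 11880
         = 10395 + 11880
         = 22,275

Answer: 22,275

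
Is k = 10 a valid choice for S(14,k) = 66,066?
No

Explanation: S(14,10) = 10·S(13,10) + S(13,9) = 10·39,325 + 359,502 = 752,752, which does not equal 66,066.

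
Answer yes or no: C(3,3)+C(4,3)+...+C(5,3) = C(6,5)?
No

Working:
Hockey stick identity gives Σ = C(6,4) = 15; RHS C(6,5) = 6.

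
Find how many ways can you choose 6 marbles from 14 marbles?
C(14,6) = 14! / (6! × (14-6)!)
         = 14! / (6! × 8!)
         = 3,003

Answer: 3,003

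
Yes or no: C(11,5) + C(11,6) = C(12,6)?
Yes
Pascal's identity: LHS = 462 + 462 = 924; RHS = C(12,6) = 924. Both sides agree, so the statement holds.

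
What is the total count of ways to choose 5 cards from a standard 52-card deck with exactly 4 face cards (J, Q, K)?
19,800

Working:
12 face cards and 40 non-face cards: C(12,4) × C(40,1) = 495 × 40 = 19,800.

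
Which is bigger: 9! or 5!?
9!=362,880, 5!=120. 9! > 5!.

Answer: 9!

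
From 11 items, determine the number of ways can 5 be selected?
462

Solution: C(11,5) = 11! / (5! × (11-5)!)
         = 11! / (5! × 6!)
         = 462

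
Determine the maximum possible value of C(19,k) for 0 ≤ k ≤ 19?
92,378

Working:
Maximum at k = 9 or k = 10: C(19,9) = 92,378.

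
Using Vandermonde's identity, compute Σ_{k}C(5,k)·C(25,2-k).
435

Working:
= C(5+25,2) = C(30,2) = 435.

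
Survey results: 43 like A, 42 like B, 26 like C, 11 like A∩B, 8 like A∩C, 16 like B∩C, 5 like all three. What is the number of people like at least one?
81

Explanation: |A∪B∪C| = 43+42+26-11-8-16+5 = 81.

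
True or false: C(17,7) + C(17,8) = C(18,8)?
Pascal's identity C(n,k) + C(n,k+1) = C(n+1,k+1): 19,448 + 24,310 = 43,758 = C(18,8).

Answer: True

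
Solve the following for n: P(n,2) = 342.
P(n,2) = n(n−1) is increasing in n; n(n−1) ≈ (n−0.5)^2 = 342 gives n ≈ 19.0. Check: P(17,2) = 272, P(18,2) = 306, P(19,2) = 342 ✓. So n = 19.
Final answer: 19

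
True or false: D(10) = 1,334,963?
False

Working:
Derangements of 10 elements: D(10) = (10-1)·[D(9) + D(8)] = 9·[133,496 + 14,833] = 1,334,961.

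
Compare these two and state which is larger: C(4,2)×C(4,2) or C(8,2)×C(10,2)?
C(4,2)×C(4,2)=36, C(8,2)×C(10,2)=1,260.

Answer: C(8,2)×C(10,2)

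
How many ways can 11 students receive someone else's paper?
14,684,570

Reasoning: Using D(n) = (n-1)[D(n-1) + D(n-2)]:
D(11) = (11-1) × [D(10) + D(9)]
      = 10 × [1334961 + 133496]
      = 10 × 1468457
      = 14,684,570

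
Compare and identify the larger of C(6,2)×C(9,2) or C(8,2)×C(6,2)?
C(6,2)×C(9,2)

Explanation: C(6,2)×C(9,2)=540, C(8,2)×C(6,2)=420.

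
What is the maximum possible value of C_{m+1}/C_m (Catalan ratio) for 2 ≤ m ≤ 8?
17/5
C_{m+1}/C_m = 2(2m+1)/(m+2), which increases with m. Maximum at m = 8: 2·17/10 = 17/5.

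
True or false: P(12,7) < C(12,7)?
False

Solution: P(12,7) = 3,991,680 and C(12,7) = 792; P(n,r) = r! × C(n,r) so P > C whenever r ≥ 2.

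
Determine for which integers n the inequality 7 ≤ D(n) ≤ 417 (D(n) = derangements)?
4, 5, 6

Using D(n) = (n−1)[D(n−1) + D(n−2)] with D(1)=0, D(2)=1: D(3)=2; D(4)=9; D(5)=44; D(6)=265; D(7)=1,854. So valid n = 4, 5, 6.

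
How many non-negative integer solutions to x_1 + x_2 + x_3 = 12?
91

Solution: C(12+3-1, 3-1) = 91.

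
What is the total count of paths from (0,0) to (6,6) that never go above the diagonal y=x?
Counted by the Catalan number C_6: C_6 = C(12,6)/(6+1) = 924/7 = 132.

Answer: 132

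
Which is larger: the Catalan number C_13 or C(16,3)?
C_13

Solution: C_13 = C(26,13)/(13+1) = 10,400,600/14 = 742,900; C(16,3) = 560.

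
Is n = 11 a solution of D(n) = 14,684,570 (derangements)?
Yes

Solution: D(11) = (11-1)·[D(10) + D(9)] = 10·[1,334,961 + 133,496] = 14,684,570, which equals 14,684,570.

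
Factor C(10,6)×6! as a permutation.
P(10,6)
C(10,6)×6! = [10!/(6!(4)!)]×6! = 10!/(4)! = P(10,6) = 151,200.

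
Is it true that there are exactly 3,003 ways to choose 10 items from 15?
C(15,10) = 3,003.
Final answer: True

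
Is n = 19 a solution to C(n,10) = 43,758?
No

Working:
C(19,10) = 19·18·17·16·15·14·13·12·11·10/10! = 335,221,286,400/3,628,800 = 92,378, which does not equal 43,758.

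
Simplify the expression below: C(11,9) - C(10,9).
45

Solution: C(11,9) - C(10,9) = C(10,8) = 45.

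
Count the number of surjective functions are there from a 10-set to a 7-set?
Onto functions = 7! × S(10,7)
First compute S(10,7) via recurrence:
Using the Stirling recurrence: S(n,k) = k·S(n-1,k) + S(n-1,k-1)
S(10,7) = 7·S(9,7) + S(9,6)
         = 7·462 + 2646
         = 3234 + 2646
         = 5,880
Then: 5040 × 5880 = 29,635,200

Answer: 29,635,200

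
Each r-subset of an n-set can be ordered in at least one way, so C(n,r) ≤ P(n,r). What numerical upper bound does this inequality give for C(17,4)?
57,120

Reasoning: P(17,4) = 17·16·15·14 = 57,120, so C(17,4) ≤ 57,120. (The bound is loose by a factor of 4! = 24: C(17,4) = 57,120/24 = 2,380.)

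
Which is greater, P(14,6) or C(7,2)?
P(14,6)

Reasoning: P(14,6)=2,162,160, C(7,2)=21.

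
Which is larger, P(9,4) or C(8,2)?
P(9,4)

Reasoning: P(9,4)=3,024, C(8,2)=28.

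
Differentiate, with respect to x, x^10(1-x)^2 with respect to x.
10x^9(1-x)^2 - 2x^10(1-x)^1

Reasoning: Product rule: 10x^{9}(1-x)^{2} + x^10·(-2)(1-x)^{1}.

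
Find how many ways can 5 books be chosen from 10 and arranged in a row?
30,240

Working:
P(10,5) = 10!/(10-5)! = 30,240.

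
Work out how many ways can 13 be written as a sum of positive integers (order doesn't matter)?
101

Reasoning: Pentagonal recurrence p(n) = p(n−1) + p(n−2) − p(n−5) − p(n−7) + …: p(13) = p(12) + p(11) − p(8) − p(6) + p(1) = 77 + 56 − 22 − 11 + 1 = 101.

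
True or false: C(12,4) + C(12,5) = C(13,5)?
True
Pascal's identity: LHS = 495 + 792 = 1,287; RHS = C(13,5) = 1,287. Both sides agree, so the statement holds.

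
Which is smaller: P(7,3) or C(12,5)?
P(7,3)

P(7,3)=210, C(12,5)=792.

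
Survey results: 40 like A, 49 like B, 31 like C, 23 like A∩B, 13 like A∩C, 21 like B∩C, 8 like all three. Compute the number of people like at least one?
71

Explanation: |A∪B∪C| = 40+49+31-23-13-21+8 = 71.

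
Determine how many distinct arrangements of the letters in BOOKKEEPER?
151,200

Working:
Word has 10 letters (B=1, O=2, K=2, E=3, P=1, R=1). Arrangements: 10!/Π(k!) = 151,200.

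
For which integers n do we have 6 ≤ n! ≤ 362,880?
3, 4, 5, 6, 7, 8, 9

Reasoning: n! is strictly increasing; 3! = 6 and 9! = 362,880, so valid n = 3, 4, 5, 6, 7, 8, 9.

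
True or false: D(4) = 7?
False

Derangements of 4 elements: D(4) = (4-1)·[D(3) + D(2)] = 3·[2 + 1] = 9.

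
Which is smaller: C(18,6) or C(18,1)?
C(18,6)=18,564, C(18,1)=18.
Final answer: C(18,1)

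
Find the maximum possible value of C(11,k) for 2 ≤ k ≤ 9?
C(11,k) is maximised at the centre of the row: C(11,5) = 462.

Answer: 462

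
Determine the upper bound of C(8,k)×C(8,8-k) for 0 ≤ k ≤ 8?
4,900

C(8,k)·C(8,8-k) = C(8,k)², maximised at the centre k = 4: C(8,4)² = 4,900.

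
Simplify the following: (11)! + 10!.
43,545,600
(11)! + 10! = (11)·10! + 10! = (11+1)·10! = 12·10! = 43,545,600.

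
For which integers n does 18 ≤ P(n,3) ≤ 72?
4, 5

Reasoning: P(3,3)=6; P(4,3)=24; P(5,3)=60; P(6,3)=120. So valid n = 4, 5.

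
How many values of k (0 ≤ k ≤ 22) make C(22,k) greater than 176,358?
7

Explanation: Row 22 is unimodal and symmetric about k=22/2. C(22,7)=170,544 ≤ 176,358; C(22,8)=319,770 > 176,358; by symmetry C(22,k) > 176,358 for k = 8..14. That's 14 - 8 + 1 = 7 values.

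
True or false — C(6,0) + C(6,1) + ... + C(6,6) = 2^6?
True

Explanation: Binomial theorem with x = y = 1: Σ C(6,i) = (1+1)^6 = 2^6 = 64. The statement holds.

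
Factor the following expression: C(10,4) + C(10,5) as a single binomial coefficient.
By Pascal's identity: C(10,4) + C(10,5) = C(11,5) = 462.

Answer: C(11,5)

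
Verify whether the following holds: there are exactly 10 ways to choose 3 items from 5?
C(5,3) = 10.
Final answer: True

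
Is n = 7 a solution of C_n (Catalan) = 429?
Yes
C_7 = C(14,7)/(7+1) = 3,432/8 = 429, which equals 429.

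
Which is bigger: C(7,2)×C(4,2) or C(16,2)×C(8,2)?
C(16,2)×C(8,2)

Working:
C(7,2)×C(4,2)=126, C(16,2)×C(8,2)=3,360.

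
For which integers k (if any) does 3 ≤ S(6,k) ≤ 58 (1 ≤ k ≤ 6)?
S(6,1)=1; S(6,2)=31; S(6,3)=90; S(6,4)=65; S(6,5)=15; S(6,6)=1. So valid k = 2, 5.

Answer: 2, 5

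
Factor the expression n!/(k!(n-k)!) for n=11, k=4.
C(11,4) = 330

Explanation: This is the binomial coefficient C(11,4) = 330.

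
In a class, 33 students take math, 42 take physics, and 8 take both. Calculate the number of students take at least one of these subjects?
67

|A∪B| = |A|+|B|-|A∩B| = 33+42-8 = 67.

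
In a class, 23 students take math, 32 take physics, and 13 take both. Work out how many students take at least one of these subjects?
42
|A∪B| = |A|+|B|-|A∩B| = 23+32-13 = 42.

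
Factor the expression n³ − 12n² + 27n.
n³ − 12n² + 27n = n(n² − 12n + 27) = n(n − 3)(n − 9).

Answer: n(n − 3)(n − 9)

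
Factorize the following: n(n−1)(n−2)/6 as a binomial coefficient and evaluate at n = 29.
n(n−1)(n−2)/6 = n!/(3!(n−3)!) = C(n,3). At n = 29: C(29,3) = 3,654.

Answer: C(n,3); C(29,3) = 3,654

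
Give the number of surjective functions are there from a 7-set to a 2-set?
Onto functions = 2! × S(7,2)
First compute S(7,2) via recurrence:
Using the Stirling recurrence: S(n,k) = k·S(n-1,k) + S(n-1,k-1)
S(7,2) = 2·S(6,2) + S(6,1)
         = 2·31 + 1
         = 62 + 1
         = 63
Then: 2 × 63 = 126
Final answer: 126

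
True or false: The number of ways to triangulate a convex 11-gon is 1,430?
False

Solution: Triangulations of a convex 11-gon are counted by the Catalan number C_9: C_9 = C(18,9)/(9+1) = 48,620/10 = 4,862.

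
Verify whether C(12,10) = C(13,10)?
False

LHS = C(12,10) = 66; RHS = C(13,10) = 286. 66 ≠ 286, so the statement does not hold.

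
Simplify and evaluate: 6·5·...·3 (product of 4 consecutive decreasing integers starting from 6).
360

Working:
This is P(6,4) = 6!/(2)! = 360.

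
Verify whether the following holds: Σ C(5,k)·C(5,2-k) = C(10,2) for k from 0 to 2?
True

Working:
Vandermonde's identity gives C(10,2) = 45; RHS C(10,2) = 45.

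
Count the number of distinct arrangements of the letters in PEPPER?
60

Explanation: Word has 6 letters (P=3, E=2, R=1). Arrangements: 6!/Π(k!) = 60.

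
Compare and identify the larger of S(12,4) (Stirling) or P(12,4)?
S(12,4) = 4·S(11,4) + S(11,3) = 4·145,750 + 28,501 = 611,501; P(12,4) = 11,880.
Final answer: S(12,4)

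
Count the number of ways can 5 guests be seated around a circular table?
24

Circular arrangements: (5-1)! = 24.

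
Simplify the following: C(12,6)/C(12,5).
7/6

Reasoning: C(n,k+1)/C(n,k) = (n−k)/(k+1). Here (12−5)/(5+1) = 7/6 = 7/6.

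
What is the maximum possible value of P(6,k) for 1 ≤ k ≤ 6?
720

Reasoning: P(6,k) increases in k, so maximum at k = 6: 6! = 720.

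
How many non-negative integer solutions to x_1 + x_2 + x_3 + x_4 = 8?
C(8+4-1, 4-1) = 165.
Final answer: 165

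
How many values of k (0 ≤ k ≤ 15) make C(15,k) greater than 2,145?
Row 15 is unimodal and symmetric about k=15/2. C(15,4)=1,365 ≤ 2,145; C(15,5)=3,003 > 2,145; by symmetry C(15,k) > 2,145 for k = 5..10. That's 10 - 5 + 1 = 6 values.

Answer: 6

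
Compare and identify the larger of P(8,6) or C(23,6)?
C(23,6)

Reasoning: P(8,6)=20,160, C(23,6)=100,947.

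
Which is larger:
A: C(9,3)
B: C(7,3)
A
A=C(9,3)=84, B=C(7,3)=35.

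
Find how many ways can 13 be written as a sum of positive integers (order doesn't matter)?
101

Working:
Pentagonal recurrence p(n) = p(n−1) + p(n−2) − p(n−5) − p(n−7) + …: p(13) = p(12) + p(11) − p(8) − p(6) + p(1) = 77 + 56 − 22 − 11 + 1 = 101.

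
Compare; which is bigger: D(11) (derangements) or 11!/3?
D(11)
D(11) = (11-1)·[D(10) + D(9)] = 10·[1,334,961 + 133,496] = 14,684,570; 11!/3 = 39,916,800/3 = 13,305,600.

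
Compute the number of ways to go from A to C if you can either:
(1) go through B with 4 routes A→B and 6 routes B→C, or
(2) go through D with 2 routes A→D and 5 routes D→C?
Route via B: 4×6=24. Route via D: 2×5=10. Total: 34.
Final answer: 34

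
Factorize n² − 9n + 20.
Seek roots whose sum is 9 and product is 20: (4, 5). So n² − 9n + 20 = (n − 4)(n − 5).

Answer: (n − 4)(n − 5)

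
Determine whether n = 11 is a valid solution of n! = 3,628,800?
11! = 11·10! = 11·3,628,800 = 39,916,800, which does not equal 3,628,800.

Answer: No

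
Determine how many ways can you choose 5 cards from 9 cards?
126
C(9,5) = 9! / (5! × (9-5)!)
         = 9! / (5! × 4!)
         = 126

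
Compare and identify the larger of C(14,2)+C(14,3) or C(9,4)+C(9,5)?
C(14,2)+C(14,3)

First=455, Second=252.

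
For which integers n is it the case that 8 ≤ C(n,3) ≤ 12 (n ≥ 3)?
5

Solution: C(4,3)=4; C(5,3)=10; C(6,3)=20. So valid n = 5.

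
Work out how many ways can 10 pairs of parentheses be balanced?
16,796
Using the Catalan number formula: C_n = C(2n, n) / (n+1)
C_10 = C(20, 10) / (10+1)
     = 184756 / 11
     = 16,796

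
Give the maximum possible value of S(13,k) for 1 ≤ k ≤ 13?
9,321,312

Reasoning: Row S(13,k) for k = 1..13 (via S(n,k) = k·S(n−1,k) + S(n−1,k−1)): 1, 4,095, 261,625, 2,532,530, 7,508,501, 9,321,312, 5,715,424, 1,899,612, 359,502, 39,325, 2,431, 78, 1. The row is unimodal; maximum at k = 6: 9,321,312.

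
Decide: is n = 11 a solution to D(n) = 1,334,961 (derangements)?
No

Reasoning: D(11) = (11-1)·[D(10) + D(9)] = 10·[1,334,961 + 133,496] = 14,684,570, which does not equal 1,334,961.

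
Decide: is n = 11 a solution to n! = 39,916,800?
Yes

Solution: 11! = 11·10! = 11·3,628,800 = 39,916,800, which equals 39,916,800.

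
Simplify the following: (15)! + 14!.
(15)! + 14! = (15)·14! + 14! = (15+1)·14! = 16·14! = 1,394,852,659,200.
Final answer: 1,394,852,659,200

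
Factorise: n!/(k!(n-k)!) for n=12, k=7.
This is the binomial coefficient C(12,7) = 792.
Final answer: C(12,7) = 792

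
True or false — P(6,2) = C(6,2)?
False

Solution: P(6,2) = 30 but C(6,2) = 15; they differ by a factor of 2! = 2, so the statement does not hold.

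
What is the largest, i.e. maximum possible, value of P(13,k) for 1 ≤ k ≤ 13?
6,227,020,800

Solution: P(13,k) increases in k, so maximum at k = 13: 13! = 6,227,020,800.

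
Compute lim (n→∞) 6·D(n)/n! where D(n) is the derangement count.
6/e
D(n)/n! → 1/e, so 6·D(n)/n! → 6/e.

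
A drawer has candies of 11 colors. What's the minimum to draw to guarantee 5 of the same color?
Worst case: 4 of each = 44. One more: 45.
Final answer: 45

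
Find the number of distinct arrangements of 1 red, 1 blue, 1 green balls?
6

Explanation: Multinomial: 3!/(1! × 1! × 1!) = 6.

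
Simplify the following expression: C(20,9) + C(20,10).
352,716

Explanation: By Pascal's identity: C(21,10) = 352,716.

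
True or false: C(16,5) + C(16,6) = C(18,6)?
False

Solution: Pascal's identity gives C(17,6) = 12,376, whereas C(18,6) = 18,564.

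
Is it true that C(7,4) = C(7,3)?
True

Symmetry C(n,k) = C(n,n-k): C(7,4) = 35 and C(7,3) = 35. Both sides agree, so the statement holds.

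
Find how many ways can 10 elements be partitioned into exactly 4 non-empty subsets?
34,105

Working:
This equals S(10,4), the Stirling number of the 2nd kind.
Using the Stirling recurrence: S(n,k) = k·S(n-1,k) + S(n-1,k-1)
S(10,4) = 4·S(9,4) + S(9,3)
         = 4·7770 + 3025
         = 31080 + 3025
         = 34,105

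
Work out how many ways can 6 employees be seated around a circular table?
120

Explanation: Circular arrangements: (6-1)! = 120.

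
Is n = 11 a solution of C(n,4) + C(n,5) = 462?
No

Explanation: C(11,4) + C(11,5) = 330 + 462 = 792, which does not equal 462.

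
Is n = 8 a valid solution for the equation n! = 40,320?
Yes

Explanation: 8! = 8·7! = 8·5,040 = 40,320, which equals 40,320.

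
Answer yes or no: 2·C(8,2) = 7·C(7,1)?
Absorption identity k·C(n,k) = n·C(n-1,k-1). LHS = 2·28 = 56; RHS = 7·7 = 49.

Answer: No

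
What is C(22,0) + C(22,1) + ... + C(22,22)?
4,194,304

Solution: Sum of binomial coefficients = 2^22 = 4,194,304.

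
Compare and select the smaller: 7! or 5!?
7!=5,040, 5!=120. 7! > 5!.
Final answer: 5!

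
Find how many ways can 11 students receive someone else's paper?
14,684,570

Using D(n) = (n-1)[D(n-1) + D(n-2)]:
D(11) = (11-1) × [D(10) + D(9)]
      = 10 × [1334961 + 133496]
      = 10 × 1468457
      = 14,684,570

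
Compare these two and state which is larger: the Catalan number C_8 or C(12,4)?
C_8
C_8 = C(16,8)/(8+1) = 12,870/9 = 1,430; C(12,4) = 495.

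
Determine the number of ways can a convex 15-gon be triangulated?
Using the Catalan number formula: C_n = C(2n, n) / (n+1)
C_13 = C(26, 13) / (13+1)
     = 10400600 / 14
     = 742,900
Final answer: 742,900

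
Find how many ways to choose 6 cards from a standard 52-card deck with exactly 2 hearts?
6,415,578

Reasoning: 13 hearts and 39 non-hearts: C(13,2) × C(39,4) = 78 × 82251 = 6,415,578.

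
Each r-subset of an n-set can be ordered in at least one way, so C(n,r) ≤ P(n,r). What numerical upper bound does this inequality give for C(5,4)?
120

Working:
P(5,4) = 5·4·3·2 = 120, so C(5,4) ≤ 120. (The bound is loose by a factor of 4! = 24: C(5,4) = 120/24 = 5.)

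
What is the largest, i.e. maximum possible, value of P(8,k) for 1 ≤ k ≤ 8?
P(8,k) increases in k, so maximum at k = 8: 8! = 40,320.
Final answer: 40,320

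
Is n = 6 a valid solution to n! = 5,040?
No

6! = 6·5! = 6·120 = 720, which does not equal 5,040.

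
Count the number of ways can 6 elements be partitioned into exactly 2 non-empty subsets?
31
This equals S(6,2), the Stirling number of the 2nd kind.
Using the Stirling recurrence: S(n,k) = k·S(n-1,k) + S(n-1,k-1)
S(6,2) = 2·S(5,2) + S(5,1)
         = 2·15 + 1
         = 30 + 1
         = 31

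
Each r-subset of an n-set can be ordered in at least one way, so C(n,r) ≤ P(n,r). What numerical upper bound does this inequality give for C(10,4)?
5,040

Explanation: P(10,4) = 10·9·8·7 = 5,040, so C(10,4) ≤ 5,040. (The bound is loose by a factor of 4! = 24: C(10,4) = 5,040/24 = 210.)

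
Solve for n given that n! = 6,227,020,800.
n! is strictly increasing. 11! = 39,916,800, 12! = 479,001,600, 13! = 6,227,020,800 ✓. So n = 13.
Final answer: 13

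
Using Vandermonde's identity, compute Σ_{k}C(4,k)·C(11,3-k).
455
= C(4+11,3) = C(15,3) = 455.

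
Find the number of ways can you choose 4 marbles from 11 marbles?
330
C(11,4) = 11! / (4! × (11-4)!)
         = 11! / (4! × 7!)
         = 330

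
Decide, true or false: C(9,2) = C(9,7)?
True
Symmetry C(n,k) = C(n,n-k): C(9,2) = 36 and C(9,7) = 36. Both sides agree, so the statement holds.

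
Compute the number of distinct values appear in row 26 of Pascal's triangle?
14

Working:
Row 26 has entries C(26,0)..C(26,26); by symmetry C(26,k)=C(26,26-k), giving 14 distinct values.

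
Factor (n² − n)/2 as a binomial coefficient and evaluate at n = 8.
C(n,2); C(8,2) = 28

Working:
(n² − n)/2 = n(n−1)/2 = C(n,2). At n = 8: C(8,2) = 28.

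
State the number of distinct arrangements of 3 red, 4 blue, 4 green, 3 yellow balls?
4,204,200

Solution: Multinomial: 14!/(3! × 4! × 4! × 3!) = 4,204,200.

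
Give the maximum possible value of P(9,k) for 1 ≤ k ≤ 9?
362,880
P(9,k) increases in k, so maximum at k = 9: 9! = 362,880.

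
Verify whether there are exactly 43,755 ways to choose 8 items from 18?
False
C(18,8) = 43,758 ≠ 43755.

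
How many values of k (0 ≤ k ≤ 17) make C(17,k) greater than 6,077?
8

Working:
Row 17 is unimodal and symmetric about k=17/2. C(17,4)=2,380 ≤ 6,077; C(17,5)=6,188 > 6,077; by symmetry C(17,k) > 6,077 for k = 5..12. That's 12 - 5 + 1 = 8 values.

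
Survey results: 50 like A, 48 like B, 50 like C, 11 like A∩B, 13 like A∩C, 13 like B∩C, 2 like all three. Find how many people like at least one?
113

Reasoning: |A∪B∪C| = 50+48+50-11-13-13+2 = 113.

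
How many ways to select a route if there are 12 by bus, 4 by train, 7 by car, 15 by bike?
38

Reasoning: By the addition principle: 12 + 4 + 7 + 15 = 38.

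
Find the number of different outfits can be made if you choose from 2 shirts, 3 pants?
6

Working:
By the multiplication principle: 2 × 3 = 6.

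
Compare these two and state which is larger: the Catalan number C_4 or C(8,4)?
C(8,4)

Solution: C_4 = C(8,4)/(4+1) = 70/5 = 14; C(8,4) = 70.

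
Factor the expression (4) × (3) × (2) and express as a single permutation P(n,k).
Product of 3 consecutive descending integers starting at 4: P(4,3) = 4!/1! = 24.
Final answer: P(4,3) = 4!/(1)!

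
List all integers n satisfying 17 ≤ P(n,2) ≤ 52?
P(4,2)=12; P(5,2)=20; P(6,2)=30; P(7,2)=42; P(8,2)=56. So valid n = 5, 6, 7.
Final answer: 5, 6, 7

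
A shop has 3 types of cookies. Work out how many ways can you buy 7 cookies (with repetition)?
Stars and bars: C(7+3-1, 7) = C(9, 7) = 36.

Answer: 36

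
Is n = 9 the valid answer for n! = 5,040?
No

Explanation: 9! = 9·8! = 9·40,320 = 362,880, which does not equal 5,040.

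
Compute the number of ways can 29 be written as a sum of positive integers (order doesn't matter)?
4,565

Solution: Pentagonal recurrence p(n) = p(n−1) + p(n−2) − p(n−5) − p(n−7) + …: p(29) = p(28) + p(27) − p(24) − p(22) + p(17) + p(14) − p(7) − p(3) = 3,718 + 3,010 − 1,575 − 1,002 + 297 + 135 − 15 − 3 = 4,565.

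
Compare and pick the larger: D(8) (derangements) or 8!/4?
D(8)

Solution: D(8) = (8-1)·[D(7) + D(6)] = 7·[1,854 + 265] = 14,833; 8!/4 = 40,320/4 = 10,080.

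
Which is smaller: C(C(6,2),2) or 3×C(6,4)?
3×C(6,4)

Working:
C(C(6,2),2)=105, 3×C(6,4)=45.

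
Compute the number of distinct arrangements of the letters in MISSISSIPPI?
34,650
Word has 11 letters (M=1, I=4, S=4, P=2). Arrangements: 11!/Π(k!) = 34,650.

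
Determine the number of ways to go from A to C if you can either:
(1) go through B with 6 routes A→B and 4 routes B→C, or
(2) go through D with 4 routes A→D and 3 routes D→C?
36
Route via B: 6×4=24. Route via D: 4×3=12. Total: 36.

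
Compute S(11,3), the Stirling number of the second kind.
28,501

Explanation: Using the Stirling recurrence: S(n,k) = k·S(n-1,k) + S(n-1,k-1)
S(11,3) = 3·S(10,3) + S(10,2)
         = 3·9330 + 511
         = 27990 + 511
         = 28,501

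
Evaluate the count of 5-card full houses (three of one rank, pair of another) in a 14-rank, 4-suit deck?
Triple rank: 14. Triple suits: C(4,3)=4. Pair rank: 13. Pair suits: C(4,2)=6. Total: 4,368.
Final answer: 4,368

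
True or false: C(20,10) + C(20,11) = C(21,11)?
True

Working:
Pascal's identity C(n,k) + C(n,k+1) = C(n+1,k+1): 184,756 + 167,960 = 352,716 = C(21,11).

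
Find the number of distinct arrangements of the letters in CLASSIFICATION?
1,816,214,400
Word has 14 letters (C=2, L=1, A=2, S=2, I=3, F=1, T=1, O=1, N=1). Arrangements: 14!/Π(k!) = 1,816,214,400.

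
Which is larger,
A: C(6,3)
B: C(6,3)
Equal

Reasoning: A=C(6,3)=20, B=C(6,3)=20.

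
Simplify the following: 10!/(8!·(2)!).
45

Explanation: This is C(10,8) = 45.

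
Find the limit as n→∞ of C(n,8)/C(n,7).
∞

Explanation: C(n,8)/C(n,7) = (n-7)/8 → ∞ as n → ∞.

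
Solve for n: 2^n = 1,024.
10

Reasoning: 2^10 = 1,024, so n = 10.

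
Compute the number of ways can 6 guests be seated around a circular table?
120

Reasoning: Circular arrangements: (6-1)! = 120.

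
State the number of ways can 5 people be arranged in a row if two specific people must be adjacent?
48

Treat pair as unit: (5-1)! arrangements × 2 internal orders = 48.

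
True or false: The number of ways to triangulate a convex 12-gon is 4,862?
False

Solution: Triangulations of a convex 12-gon are counted by the Catalan number C_10: C_10 = C(20,10)/(10+1) = 184,756/11 = 16,796.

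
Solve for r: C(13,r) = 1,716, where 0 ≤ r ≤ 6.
6

Reasoning: C(13,r) is increasing for 0 ≤ r ≤ 6. Stepping up (C(13,r+1) = C(13,r)·(13−r)/(r+1)): C(13,1) = 13, C(13,2) = 78, C(13,3) = 286, C(13,4) = 715, C(13,5) = 1,287, C(13,6) = 1,716 ✓. So r = 6.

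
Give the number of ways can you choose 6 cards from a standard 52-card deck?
20,358,520
C(52,6) = 20,358,520.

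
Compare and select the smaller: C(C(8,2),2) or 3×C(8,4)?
3×C(8,4)
C(C(8,2),2)=378, 3×C(8,4)=210.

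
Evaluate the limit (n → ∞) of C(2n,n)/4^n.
C(2n,n) ~ 4^n/√(πn), so C(2n,n)/4^n ~ 1/√(πn) → 0.

Answer: 0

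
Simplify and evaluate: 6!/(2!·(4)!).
15

This is C(6,2) = 15.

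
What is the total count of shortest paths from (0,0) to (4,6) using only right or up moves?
210

Choose 4 rights from 10 moves: C(10,4) = 210.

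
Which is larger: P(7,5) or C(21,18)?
P(7,5)=2,520, C(21,18)=1,330.

Answer: P(7,5)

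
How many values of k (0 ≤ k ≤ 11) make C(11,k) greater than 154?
Row 11 is unimodal and symmetric about k=11/2. C(11,2)=55 ≤ 154; C(11,3)=165 > 154; by symmetry C(11,k) > 154 for k = 3..8. That's 8 - 3 + 1 = 6 values.
Final answer: 6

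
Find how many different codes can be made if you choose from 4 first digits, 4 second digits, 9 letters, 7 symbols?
1,008

Reasoning: By the multiplication principle: 4 × 4 × 9 × 7 = 1,008.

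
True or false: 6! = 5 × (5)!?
False

Working:
6! = 6 × 5! = 720, but 5 × 5! = 600.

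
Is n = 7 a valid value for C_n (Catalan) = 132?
No

Explanation: C_7 = C(14,7)/(7+1) = 3,432/8 = 429, which does not equal 132.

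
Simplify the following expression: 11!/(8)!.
This equals 11×10×9 = 990.

Answer: 990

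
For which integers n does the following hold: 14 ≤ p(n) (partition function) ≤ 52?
Tabulating p(n) via p(n) = p(n−1) + p(n−2) − p(n−5) − p(n−7) + …: p(6)=11; p(7)=15; p(8)=22; p(9)=30; p(10)=42; p(11)=56. So valid n = 7, 8, 9, 10.

Answer: 7, 8, 9, 10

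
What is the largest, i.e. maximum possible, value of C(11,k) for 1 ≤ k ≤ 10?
462

Reasoning: C(11,k) is maximised at the centre of the row: C(11,5) = 462.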